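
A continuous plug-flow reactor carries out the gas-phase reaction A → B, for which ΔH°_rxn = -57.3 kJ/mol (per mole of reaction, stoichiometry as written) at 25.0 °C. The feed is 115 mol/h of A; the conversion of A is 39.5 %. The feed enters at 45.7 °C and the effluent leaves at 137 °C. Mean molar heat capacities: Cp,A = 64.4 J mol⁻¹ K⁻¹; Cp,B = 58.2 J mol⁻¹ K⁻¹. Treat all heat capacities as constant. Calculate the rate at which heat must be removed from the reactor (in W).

Extent of reaction ξ = 0.395 × 115 = 45.425 mol/h
Reaction term: ξ·ΔH°_rxn = 45.425 × -57.3 = -2602.9 kJ/h
Sensible, feed 45.7→25 °C: -153.3 kJ/h
Outlet flows (mol/h): A 69.575, B 45.425
Sensible, products 25→137 °C: 797.93 kJ/h
Q = ΔH = -1958.2 kJ/h = -0.54395 kW
Heat removed = 543.95 W

Q_out = 544 W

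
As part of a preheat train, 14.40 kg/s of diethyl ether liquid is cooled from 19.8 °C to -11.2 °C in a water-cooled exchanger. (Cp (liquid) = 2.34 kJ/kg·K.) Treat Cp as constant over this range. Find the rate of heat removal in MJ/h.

Q_c = 3760 MJ/h

Q = ṁ·Cp·ΔT = 14.40 × 2.34 × (-11.2 − 19.8) = -1044.6 kJ/s
Cooling duty = 3760.5 MJ/h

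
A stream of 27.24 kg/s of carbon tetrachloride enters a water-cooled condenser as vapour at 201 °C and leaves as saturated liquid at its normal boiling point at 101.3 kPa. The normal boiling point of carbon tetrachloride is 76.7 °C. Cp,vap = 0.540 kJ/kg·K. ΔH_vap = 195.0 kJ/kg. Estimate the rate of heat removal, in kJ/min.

vapour 201→76.7 °C: -67.122 kJ/kg
condensation at 76.7 °C: -195 kJ/kg
Δh = -67.122 + -195 = -262.12 kJ/kg
Q = ṁ·Δh = 27.24 kg/s × -262.12 kJ/kg = -7140.2 kJ/s
|Q| = 7140.2 kW = 428410 kJ/min

Q_c = 428000 kJ/min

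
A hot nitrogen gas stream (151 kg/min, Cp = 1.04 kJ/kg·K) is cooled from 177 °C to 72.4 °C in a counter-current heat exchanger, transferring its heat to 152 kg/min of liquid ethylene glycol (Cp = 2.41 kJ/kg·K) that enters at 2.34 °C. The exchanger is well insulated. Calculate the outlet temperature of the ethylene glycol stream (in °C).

Heat released by hot stream: Q = 151 × 1.04 × (177 − 72.4) = 16426 kJ/min
Energy balance on cold side (adiabatic exchanger): Q = ṁ_c·Cp_c·(T_c,out − T_c,in)
T_c,out = 2.34 + 16426/(152 × 2.41) = 47.182 °C

T_c,out = 47.2 °C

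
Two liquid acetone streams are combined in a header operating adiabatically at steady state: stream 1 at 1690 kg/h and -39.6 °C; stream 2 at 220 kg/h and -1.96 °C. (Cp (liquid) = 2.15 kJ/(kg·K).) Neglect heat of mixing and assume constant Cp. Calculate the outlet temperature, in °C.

T_out = -35.3 °C

Energy balance with Q = 0: Σ ṁᵢCp,ᵢ(T_out − Tᵢ) = 0
T_out = Σ ṁᵢCp,ᵢTᵢ / Σ ṁᵢCp,ᵢ
      = -144810 / 4106.5 = -35.265 °C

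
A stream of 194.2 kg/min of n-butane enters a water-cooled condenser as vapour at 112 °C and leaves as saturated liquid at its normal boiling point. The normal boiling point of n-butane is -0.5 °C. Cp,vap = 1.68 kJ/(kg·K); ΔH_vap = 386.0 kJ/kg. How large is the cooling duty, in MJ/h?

vapour 112→-0.5 °C: -189 kJ/kg
condensation at -0.5 °C: -386 kJ/kg
Δh = -189 + -386 = -575 kJ/kg
Q = ṁ·Δh = 194.2 kg/min × -575 kJ/kg = -111660 kJ/min
|Q| = 1861.1 kW = 6699.9 MJ/h

Q_c = 6700 MJ/h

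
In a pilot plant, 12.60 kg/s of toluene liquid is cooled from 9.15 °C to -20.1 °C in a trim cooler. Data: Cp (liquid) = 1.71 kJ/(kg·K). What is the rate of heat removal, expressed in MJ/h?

Q_c = 2270 MJ/h

Q = ṁ·Cp·ΔT = 12.60 × 1.71 × (-20.1 − 9.15) = -630.22 kJ/s
Cooling duty = 2268.8 MJ/h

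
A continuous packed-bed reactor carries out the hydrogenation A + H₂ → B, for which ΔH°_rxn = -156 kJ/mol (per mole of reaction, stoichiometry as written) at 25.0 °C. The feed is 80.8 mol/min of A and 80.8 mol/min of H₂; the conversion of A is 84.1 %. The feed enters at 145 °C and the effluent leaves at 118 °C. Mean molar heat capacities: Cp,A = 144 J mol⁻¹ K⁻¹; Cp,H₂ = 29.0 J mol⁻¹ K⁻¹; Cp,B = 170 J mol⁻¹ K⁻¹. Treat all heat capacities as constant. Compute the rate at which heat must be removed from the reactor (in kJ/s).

Extent of reaction ξ = 0.841 × 80.8 = 67.953 mol/min
Reaction term: ξ·ΔH°_rxn = 67.953 × -156 = -10601 kJ/min
Sensible, feed 145→25 °C: -1677.4 kJ/min
Outlet flows (mol/min): A 12.847, H₂ 12.847, B 67.953
Sensible, products 25→118 °C: 1281 kJ/min
Q = ΔH = -10997 kJ/min = -183.28 kW
Heat removed = 183.28 kJ/s

Q_out = 183 kJ/s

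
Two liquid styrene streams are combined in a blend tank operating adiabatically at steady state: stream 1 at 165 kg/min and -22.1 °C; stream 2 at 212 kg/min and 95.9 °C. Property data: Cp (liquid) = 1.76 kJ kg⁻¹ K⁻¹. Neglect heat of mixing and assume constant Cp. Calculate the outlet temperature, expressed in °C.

No heat crosses the boundary, so H_out = H_in.
Σ ṁᵢCp,ᵢTᵢ = 165×1.76×-22.1 + 212×1.76×95.9 = 29364
Σ ṁᵢCp,ᵢ = 165×1.76 + 212×1.76 = 663.52
T_out = 29364 / 663.52 = 44.255 °C

T_out = 44.3 °C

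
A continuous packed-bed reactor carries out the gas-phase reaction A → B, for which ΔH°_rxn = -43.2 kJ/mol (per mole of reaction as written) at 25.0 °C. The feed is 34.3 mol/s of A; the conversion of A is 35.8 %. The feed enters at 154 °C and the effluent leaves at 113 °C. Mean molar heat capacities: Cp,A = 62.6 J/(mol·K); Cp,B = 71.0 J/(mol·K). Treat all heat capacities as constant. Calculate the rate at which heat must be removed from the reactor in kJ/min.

Extent of reaction ξ = 0.358 × 34.3 = 12.279 mol/s
Reaction term: ξ·ΔH°_rxn = 12.279 × -43.2 = -530.47 kJ/s
Sensible, feed 154→25 °C: -276.99 kJ/s
Outlet flows (mol/s): A 22.021, B 12.279
Sensible, products 25→113 °C: 198.03 kJ/s
Q = ΔH = -609.43 kJ/s = -609.43 kW
Heat removed = 36566 kJ/min

Q_out = 36600 kJ/min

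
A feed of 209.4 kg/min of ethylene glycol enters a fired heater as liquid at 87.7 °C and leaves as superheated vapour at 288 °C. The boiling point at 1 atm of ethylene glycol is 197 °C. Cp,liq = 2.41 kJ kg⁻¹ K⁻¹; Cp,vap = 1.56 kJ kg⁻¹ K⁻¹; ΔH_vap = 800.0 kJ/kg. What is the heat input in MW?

Q = 4.21 MW

liquid 87.7→197 °C: 263.41 kJ/kg
vaporisation at 197 °C: 800 kJ/kg
vapour 197→288 °C: 141.96 kJ/kg
Δh = 263.41 + 800 + 141.96 = 1205.4 kJ/kg
Q = ṁ·Δh = 209.4 kg/min × 1205.4 kJ/kg = 252410 kJ/min
|Q| = 4206.8 kW = 4.2068 MW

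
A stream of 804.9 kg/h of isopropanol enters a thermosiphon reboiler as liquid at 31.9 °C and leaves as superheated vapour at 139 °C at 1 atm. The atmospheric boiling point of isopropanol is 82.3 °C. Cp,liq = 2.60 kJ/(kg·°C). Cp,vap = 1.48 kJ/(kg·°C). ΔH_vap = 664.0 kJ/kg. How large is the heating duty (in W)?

liquid 31.9→82.3 °C: 131.04 kJ/kg
vaporisation at 82.3 °C: 664 kJ/kg
vapour 82.3→139 °C: 83.916 kJ/kg
Δh = 131.04 + 664 + 83.916 = 878.96 kJ/kg
Q = ṁ·Δh = 804.9 kg/h × 878.96 kJ/kg = 707470 kJ/h
|Q| = 196.52 kW = 196520 W

Q = 197000 W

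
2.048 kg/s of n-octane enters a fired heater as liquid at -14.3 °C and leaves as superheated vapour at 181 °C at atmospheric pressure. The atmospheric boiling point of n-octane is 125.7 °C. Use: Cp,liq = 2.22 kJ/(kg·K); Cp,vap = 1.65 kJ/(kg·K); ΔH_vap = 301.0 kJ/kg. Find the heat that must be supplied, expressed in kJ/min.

Q = 86400 kJ/min

liquid -14.3→125.7 °C: 310.8 kJ/kg
vaporisation at 125.7 °C: 301 kJ/kg
vapour 125.7→181 °C: 91.245 kJ/kg
Δh = 310.8 + 301 + 91.245 = 703.04 kJ/kg
Q = ṁ·Δh = 2.048 kg/s × 703.04 kJ/kg = 1439.8 kJ/s
|Q| = 1439.8 kW = 86390 kJ/min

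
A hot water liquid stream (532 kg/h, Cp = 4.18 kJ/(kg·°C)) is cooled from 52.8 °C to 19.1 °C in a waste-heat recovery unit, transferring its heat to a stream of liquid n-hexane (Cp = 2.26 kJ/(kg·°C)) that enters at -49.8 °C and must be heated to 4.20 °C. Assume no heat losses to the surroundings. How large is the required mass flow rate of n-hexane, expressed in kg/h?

Heat released by hot stream: Q = 532 × 4.18 × (52.8 − 19.1) = 74941 kJ/h
Energy balance on cold side (adiabatic exchanger): Q = ṁ_c·Cp_c·(T_c,out − T_c,in)
ṁ_c = 74941 / [2.26 × (4.20 − -49.8)] = 614.07 kg/h

ṁ_c = 614 kg/h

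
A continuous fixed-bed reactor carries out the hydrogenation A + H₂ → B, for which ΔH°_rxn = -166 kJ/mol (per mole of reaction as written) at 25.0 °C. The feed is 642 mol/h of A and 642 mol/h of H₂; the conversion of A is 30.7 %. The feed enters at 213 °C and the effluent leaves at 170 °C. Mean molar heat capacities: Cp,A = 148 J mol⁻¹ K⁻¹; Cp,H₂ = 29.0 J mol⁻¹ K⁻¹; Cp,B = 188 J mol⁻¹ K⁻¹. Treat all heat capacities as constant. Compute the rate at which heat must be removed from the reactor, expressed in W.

Q_out = 10400 W

Extent of reaction ξ = 0.307 × 642 = 197.09 mol/h
Reaction term: ξ·ΔH°_rxn = 197.09 × -166 = -32718 kJ/h
Sensible, feed 213→25 °C: -21363 kJ/h
Outlet flows (mol/h): A 444.91, H₂ 444.91, B 197.09
Sensible, products 25→170 °C: 16791 kJ/h
Q = ΔH = -37290 kJ/h = -10.358 kW
Heat removed = 10358 W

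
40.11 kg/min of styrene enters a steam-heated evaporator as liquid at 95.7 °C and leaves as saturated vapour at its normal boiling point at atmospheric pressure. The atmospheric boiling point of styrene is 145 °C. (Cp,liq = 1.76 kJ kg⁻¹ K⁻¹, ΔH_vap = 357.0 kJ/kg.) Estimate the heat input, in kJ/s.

Q = 297 kJ/s

liquid 95.7→145 °C: 86.768 kJ/kg
vaporisation at 145 °C: 357 kJ/kg
Δh = 86.768 + 357 = 443.77 kJ/kg
Q = ṁ·Δh = 40.11 kg/min × 443.77 kJ/kg = 17800 kJ/min
|Q| = 296.66 kW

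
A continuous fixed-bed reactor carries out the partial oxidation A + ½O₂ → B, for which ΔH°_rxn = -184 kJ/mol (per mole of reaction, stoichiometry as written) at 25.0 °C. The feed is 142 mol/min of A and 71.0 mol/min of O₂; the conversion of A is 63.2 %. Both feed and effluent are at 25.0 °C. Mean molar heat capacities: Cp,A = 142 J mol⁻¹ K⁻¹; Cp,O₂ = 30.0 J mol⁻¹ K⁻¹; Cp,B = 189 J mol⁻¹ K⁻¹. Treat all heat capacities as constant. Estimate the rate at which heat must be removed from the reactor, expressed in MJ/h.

Q_out = 991 MJ/h

Extent of reaction ξ = 0.632 × 142 = 89.744 mol/min
Reaction term: ξ·ΔH°_rxn = 89.744 × -184 = -16513 kJ/min
Q = ΔH = -16513 kJ/min = -275.21 kW
Heat removed = 990.77 MJ/h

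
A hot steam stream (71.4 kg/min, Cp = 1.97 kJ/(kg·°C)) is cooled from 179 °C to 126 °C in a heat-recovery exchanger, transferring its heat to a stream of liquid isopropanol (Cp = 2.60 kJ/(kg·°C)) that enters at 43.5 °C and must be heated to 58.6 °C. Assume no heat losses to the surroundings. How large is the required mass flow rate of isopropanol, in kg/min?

Heat released by hot stream: Q = 71.4 × 1.97 × (179 − 126) = 7454.9 kJ/min
Energy balance on cold side (adiabatic exchanger): Q = ṁ_c·Cp_c·(T_c,out − T_c,in)
ṁ_c = 7454.9 / [2.60 × (58.6 − 43.5)] = 189.88 kg/min

ṁ_c = 190 kg/min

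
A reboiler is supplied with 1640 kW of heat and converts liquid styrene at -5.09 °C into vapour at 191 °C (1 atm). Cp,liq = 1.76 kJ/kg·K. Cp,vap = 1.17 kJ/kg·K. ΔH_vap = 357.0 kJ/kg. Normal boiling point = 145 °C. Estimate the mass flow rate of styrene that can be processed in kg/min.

ṁ = 146 kg/min

Δh = 1.76×(145−-5.09) + 357.0 + 1.17×(191−145) = 674.98 kJ/kg
Q = 1640 kW = 1640 kJ/s = 98400 kJ/min
ṁ = Q/Δh = 98400 / 674.98 = 145.78 kg/min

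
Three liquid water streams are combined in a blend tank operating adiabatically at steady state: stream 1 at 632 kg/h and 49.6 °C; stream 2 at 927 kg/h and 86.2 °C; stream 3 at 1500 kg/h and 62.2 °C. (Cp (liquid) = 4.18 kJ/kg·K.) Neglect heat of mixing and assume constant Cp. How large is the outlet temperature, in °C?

T_out = 66.9 °C

Adiabatic, steady state ⇒ Σ ṁᵢCp,ᵢ(T_out − Tᵢ) = 0
T_out = Σ ṁᵢCp,ᵢTᵢ / Σ ṁᵢCp,ᵢ
      = 855040 / 12787 = 66.87 °C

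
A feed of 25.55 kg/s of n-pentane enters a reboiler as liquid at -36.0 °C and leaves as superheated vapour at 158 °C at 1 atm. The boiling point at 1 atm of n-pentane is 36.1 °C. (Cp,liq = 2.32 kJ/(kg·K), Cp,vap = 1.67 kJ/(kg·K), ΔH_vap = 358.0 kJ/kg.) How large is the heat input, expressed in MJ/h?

liquid -36.0→36.1 °C: 167.27 kJ/kg
vaporisation at 36.1 °C: 358 kJ/kg
vapour 36.1→158 °C: 203.57 kJ/kg
Δh = 167.27 + 358 + 203.57 = 728.85 kJ/kg
Q = ṁ·Δh = 25.55 kg/s × 728.85 kJ/kg = 18622 kJ/s
|Q| = 18622 kW = 67039 MJ/h

Q = 67000 MJ/h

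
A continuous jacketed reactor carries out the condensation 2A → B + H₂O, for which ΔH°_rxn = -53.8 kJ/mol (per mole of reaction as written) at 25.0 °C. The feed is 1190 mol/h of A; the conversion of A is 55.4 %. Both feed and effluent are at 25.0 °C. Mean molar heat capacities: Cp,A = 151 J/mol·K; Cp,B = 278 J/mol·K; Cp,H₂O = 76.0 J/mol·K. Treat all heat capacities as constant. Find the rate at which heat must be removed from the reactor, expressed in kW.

Q_out = 4.93 kW

Extent of reaction ξ = 0.554 × 1190 / 2 = 329.63 mol/h
Reaction term: ξ·ΔH°_rxn = 329.63 × -53.8 = -17734 kJ/h
Q = ΔH = -17734 kJ/h = -4.9261 kW
Heat removed = 4.9261 kW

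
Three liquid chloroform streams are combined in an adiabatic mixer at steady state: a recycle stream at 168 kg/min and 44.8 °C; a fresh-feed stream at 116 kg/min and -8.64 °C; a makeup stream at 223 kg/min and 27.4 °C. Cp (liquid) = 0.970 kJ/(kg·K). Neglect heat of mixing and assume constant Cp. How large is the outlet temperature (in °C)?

T_out = 24.9 °C

Energy balance with Q = 0: Σ ṁᵢCp,ᵢ(T_out − Tᵢ) = 0
Σ ṁᵢCp,ᵢTᵢ = 168×0.970×44.8 + 116×0.970×-8.64 + 223×0.970×27.4 = 12255
Σ ṁᵢCp,ᵢ = 168×0.970 + 116×0.970 + 223×0.970 = 491.79
T_out = 12255 / 491.79 = 24.92 °C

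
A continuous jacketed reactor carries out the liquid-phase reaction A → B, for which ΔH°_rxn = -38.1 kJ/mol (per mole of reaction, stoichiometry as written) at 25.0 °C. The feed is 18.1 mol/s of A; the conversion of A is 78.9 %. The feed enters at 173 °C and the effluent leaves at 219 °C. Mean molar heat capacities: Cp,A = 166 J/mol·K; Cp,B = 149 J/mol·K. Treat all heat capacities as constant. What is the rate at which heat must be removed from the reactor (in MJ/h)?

Q_out = 1630 MJ/h

Extent of reaction ξ = 0.789 × 18.1 = 14.281 mol/s
Reaction term: ξ·ΔH°_rxn = 14.281 × -38.1 = -544.1 kJ/s
Sensible, feed 173→25 °C: -444.68 kJ/s
Outlet flows (mol/s): A 3.8191, B 14.281
Sensible, products 25→219 °C: 535.79 kJ/s
Q = ΔH = -452.99 kJ/s = -452.99 kW
Heat removed = 1630.8 MJ/h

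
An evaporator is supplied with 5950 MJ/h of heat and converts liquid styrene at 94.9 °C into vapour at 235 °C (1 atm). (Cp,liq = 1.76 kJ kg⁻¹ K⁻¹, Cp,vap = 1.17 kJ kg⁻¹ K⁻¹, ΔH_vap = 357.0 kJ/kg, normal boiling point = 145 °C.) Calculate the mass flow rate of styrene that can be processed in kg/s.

ṁ = 3.00 kg/s

Δh = 1.76×(145−94.9) + 357.0 + 1.17×(235−145) = 550.48 kJ/kg
Q = 5950 MJ/h = 1652.8 kJ/s = 1652.8 kJ/s
ṁ = Q/Δh = 1652.8 / 550.48 = 3.0025 kg/s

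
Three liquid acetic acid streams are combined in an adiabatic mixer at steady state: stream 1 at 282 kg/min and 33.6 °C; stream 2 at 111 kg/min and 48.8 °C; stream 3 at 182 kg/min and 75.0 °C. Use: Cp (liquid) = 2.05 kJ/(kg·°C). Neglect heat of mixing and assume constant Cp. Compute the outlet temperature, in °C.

T_out = 49.6 °C

No heat crosses the boundary, so H_out = H_in.
T_out = Σ ṁᵢCp,ᵢTᵢ / Σ ṁᵢCp,ᵢ
      = 58511 / 1178.7 = 49.638 °C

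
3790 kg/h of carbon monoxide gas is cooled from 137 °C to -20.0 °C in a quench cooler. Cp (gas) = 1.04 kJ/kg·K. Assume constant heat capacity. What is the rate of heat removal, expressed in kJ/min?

Q_c = 10300 kJ/min

Q = ṁ·Cp·ΔT = 3790 × 1.04 × (-20.0 − 137) = -618830 kJ/h
Converting: 618830 / 3600 s = 171.9 kW
Cooling duty = 10314 kJ/min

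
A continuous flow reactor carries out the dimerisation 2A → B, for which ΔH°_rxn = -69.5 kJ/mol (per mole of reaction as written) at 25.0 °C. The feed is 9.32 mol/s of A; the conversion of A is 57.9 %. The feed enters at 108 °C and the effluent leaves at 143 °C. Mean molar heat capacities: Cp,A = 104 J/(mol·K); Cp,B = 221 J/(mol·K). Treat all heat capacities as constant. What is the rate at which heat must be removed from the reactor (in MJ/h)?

Q_out = 538 MJ/h

Extent of reaction ξ = 0.579 × 9.32 / 2 = 2.6981 mol/s
Reaction term: ξ·ΔH°_rxn = 2.6981 × -69.5 = -187.52 kJ/s
Sensible, feed 108→25 °C: -80.45 kJ/s
Outlet flows (mol/s): A 3.9237, B 2.6981
Sensible, products 25→143 °C: 118.51 kJ/s
Q = ΔH = -149.46 kJ/s = -149.46 kW
Heat removed = 538.05 MJ/h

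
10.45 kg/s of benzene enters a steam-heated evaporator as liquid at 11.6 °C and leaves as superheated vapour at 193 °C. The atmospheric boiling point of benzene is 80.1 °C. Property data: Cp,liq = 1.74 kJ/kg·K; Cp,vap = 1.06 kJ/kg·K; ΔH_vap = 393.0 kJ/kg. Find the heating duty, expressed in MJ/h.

Q = 23800 MJ/h

liquid 11.6→80.1 °C: 119.19 kJ/kg
vaporisation at 80.1 °C: 393 kJ/kg
vapour 80.1→193 °C: 119.67 kJ/kg
Δh = 119.19 + 393 + 119.67 = 631.86 kJ/kg
Q = ṁ·Δh = 10.45 kg/s × 631.86 kJ/kg = 6603 kJ/s
|Q| = 6603 kW = 23771 MJ/h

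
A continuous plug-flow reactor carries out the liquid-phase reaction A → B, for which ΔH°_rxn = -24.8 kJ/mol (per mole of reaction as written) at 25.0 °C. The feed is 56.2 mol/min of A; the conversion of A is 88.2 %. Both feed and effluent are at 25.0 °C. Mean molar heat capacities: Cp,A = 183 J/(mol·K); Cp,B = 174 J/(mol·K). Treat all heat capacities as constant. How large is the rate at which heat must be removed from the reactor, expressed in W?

Extent of reaction ξ = 0.882 × 56.2 = 49.568 mol/min
Reaction term: ξ·ΔH°_rxn = 49.568 × -24.8 = -1229.3 kJ/min
Q = ΔH = -1229.3 kJ/min = -20.488 kW
Heat removed = 20488 W

Q_out = 20500 W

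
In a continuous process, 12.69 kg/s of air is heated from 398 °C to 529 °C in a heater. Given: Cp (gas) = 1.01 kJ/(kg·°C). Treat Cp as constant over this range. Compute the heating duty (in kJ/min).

Q = ṁ·Cp·ΔT = 12.69 × 1.01 × (529 − 398) = 1679 kJ/s
Heating duty = 100740 kJ/min

Q = 101000 kJ/min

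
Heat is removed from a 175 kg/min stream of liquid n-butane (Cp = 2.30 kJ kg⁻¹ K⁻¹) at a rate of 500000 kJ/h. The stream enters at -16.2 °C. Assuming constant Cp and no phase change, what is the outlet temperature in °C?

T_out = -36.9 °C

Q = 500000 kJ/h = 8333.3 kJ/min
ΔT = Q/(ṁ·Cp) = 8333.3/(175×2.30) = 20.704 K
T_out = -16.2 − 20.704 = -36.904 °C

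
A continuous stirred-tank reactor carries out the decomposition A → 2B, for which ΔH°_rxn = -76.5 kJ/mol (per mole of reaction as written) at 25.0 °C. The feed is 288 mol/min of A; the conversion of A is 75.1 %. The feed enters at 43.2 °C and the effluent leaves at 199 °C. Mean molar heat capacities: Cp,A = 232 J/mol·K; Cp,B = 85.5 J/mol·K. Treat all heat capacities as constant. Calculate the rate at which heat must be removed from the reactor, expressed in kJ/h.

Extent of reaction ξ = 0.751 × 288 = 216.29 mol/min
Reaction term: ξ·ΔH°_rxn = 216.29 × -76.5 = -16546 kJ/min
Sensible, feed 43.2→25 °C: -1216.1 kJ/min
Outlet flows (mol/min): A 71.712, B 432.58
Sensible, products 25→199 °C: 9330.3 kJ/min
Q = ΔH = -8431.8 kJ/min = -140.53 kW
Heat removed = 505910 kJ/h

Q_out = 506000 kJ/h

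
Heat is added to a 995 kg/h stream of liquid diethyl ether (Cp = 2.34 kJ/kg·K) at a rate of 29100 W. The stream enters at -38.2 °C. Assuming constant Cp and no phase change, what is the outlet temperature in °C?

Q = 29100 W = 104760 kJ/h
ΔT = Q/(ṁ·Cp) = 104760/(995×2.34) = 44.994 K
T_out = -38.2 + 44.994 = 6.7942 °C

T_out = 6.79 °C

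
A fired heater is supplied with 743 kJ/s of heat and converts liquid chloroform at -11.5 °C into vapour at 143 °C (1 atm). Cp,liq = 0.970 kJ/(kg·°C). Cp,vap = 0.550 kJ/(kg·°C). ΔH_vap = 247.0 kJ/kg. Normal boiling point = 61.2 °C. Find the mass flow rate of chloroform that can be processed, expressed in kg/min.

ṁ = 123 kg/min

Δh = 0.970×(61.2−-11.5) + 247.0 + 0.550×(143−61.2) = 362.51 kJ/kg
Q = 743 kJ/s = 743 kJ/s = 44580 kJ/min
ṁ = Q/Δh = 44580 / 362.51 = 122.98 kg/min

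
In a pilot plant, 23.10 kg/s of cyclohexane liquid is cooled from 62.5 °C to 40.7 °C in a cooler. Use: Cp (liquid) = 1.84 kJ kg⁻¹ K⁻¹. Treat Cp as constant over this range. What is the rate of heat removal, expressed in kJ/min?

Q = ṁ·Cp·ΔT = 23.10 × 1.84 × (40.7 − 62.5) = -926.59 kJ/s
Cooling duty = 55595 kJ/min

Q_c = 55600 kJ/min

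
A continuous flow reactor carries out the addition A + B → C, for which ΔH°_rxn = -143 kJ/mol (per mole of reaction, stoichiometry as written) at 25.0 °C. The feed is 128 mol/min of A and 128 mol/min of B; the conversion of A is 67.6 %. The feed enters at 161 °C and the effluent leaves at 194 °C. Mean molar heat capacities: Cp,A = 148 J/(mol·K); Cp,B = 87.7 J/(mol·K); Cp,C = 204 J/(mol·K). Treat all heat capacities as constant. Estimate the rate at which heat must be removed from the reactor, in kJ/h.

Extent of reaction ξ = 0.676 × 128 = 86.528 mol/min
Reaction term: ξ·ΔH°_rxn = 86.528 × -143 = -12374 kJ/min
Sensible, feed 161→25 °C: -4103.1 kJ/min
Outlet flows (mol/min): A 41.472, B 41.472, C 86.528
Sensible, products 25→194 °C: 4635.1 kJ/min
Q = ΔH = -11841 kJ/min = -197.36 kW
Heat removed = 710490 kJ/h

Q_out = 710000 kJ/h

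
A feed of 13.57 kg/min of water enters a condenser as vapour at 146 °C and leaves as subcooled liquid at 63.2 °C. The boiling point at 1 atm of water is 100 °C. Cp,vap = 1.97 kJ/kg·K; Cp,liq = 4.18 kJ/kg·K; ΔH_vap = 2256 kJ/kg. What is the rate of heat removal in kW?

vapour 146→100 °C: -90.62 kJ/kg
condensation at 100 °C: -2256 kJ/kg
liquid 100→63.2 °C: -153.82 kJ/kg
Δh = -90.62 + -2256 + -153.82 = -2500.4 kJ/kg
Q = ṁ·Δh = 13.57 kg/min × -2500.4 kJ/kg = -33931 kJ/min
|Q| = 565.52 kW

Q_c = 566 kW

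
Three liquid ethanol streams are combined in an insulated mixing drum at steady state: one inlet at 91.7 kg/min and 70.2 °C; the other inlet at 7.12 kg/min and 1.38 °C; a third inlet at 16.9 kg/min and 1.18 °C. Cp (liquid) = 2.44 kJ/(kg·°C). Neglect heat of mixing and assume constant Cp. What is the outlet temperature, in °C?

T_out = 55.9 °C

No heat crosses the boundary, so H_out = H_in.
Σ ṁᵢCp,ᵢTᵢ = 91.7×2.44×70.2 + 7.12×2.44×1.38 + 16.9×2.44×1.18 = 15780
Σ ṁᵢCp,ᵢ = 91.7×2.44 + 7.12×2.44 + 16.9×2.44 = 282.36
T_out = 15780 / 282.36 = 55.886 °C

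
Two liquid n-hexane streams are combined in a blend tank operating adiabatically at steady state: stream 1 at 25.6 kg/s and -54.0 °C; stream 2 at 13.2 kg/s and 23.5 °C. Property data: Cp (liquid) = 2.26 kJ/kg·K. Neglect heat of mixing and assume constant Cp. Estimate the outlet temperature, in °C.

T_out = -27.6 °C

Energy balance with Q = 0: Σ ṁᵢCp,ᵢ(T_out − Tᵢ) = 0
Σ ṁᵢCp,ᵢTᵢ = 25.6×2.26×-54.0 + 13.2×2.26×23.5 = -2423.2
Σ ṁᵢCp,ᵢ = 25.6×2.26 + 13.2×2.26 = 87.688
T_out = -2423.2 / 87.688 = -27.634 °C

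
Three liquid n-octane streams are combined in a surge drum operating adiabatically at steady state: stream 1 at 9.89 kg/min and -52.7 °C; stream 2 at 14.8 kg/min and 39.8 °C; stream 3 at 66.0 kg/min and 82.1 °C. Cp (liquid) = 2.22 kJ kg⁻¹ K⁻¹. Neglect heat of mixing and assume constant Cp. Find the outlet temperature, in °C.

T_out = 60.5 °C

No heat crosses the boundary, so H_out = H_in.
T_out = Σ ṁᵢCp,ᵢTᵢ / Σ ṁᵢCp,ᵢ
      = 12180 / 201.33 = 60.497 °C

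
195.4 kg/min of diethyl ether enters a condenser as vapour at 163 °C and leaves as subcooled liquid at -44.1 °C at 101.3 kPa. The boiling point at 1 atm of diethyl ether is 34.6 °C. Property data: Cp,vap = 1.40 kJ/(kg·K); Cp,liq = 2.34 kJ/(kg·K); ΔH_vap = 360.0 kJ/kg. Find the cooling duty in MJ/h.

Q_c = 8490 MJ/h

vapour 163→34.6 °C: -179.76 kJ/kg
condensation at 34.6 °C: -360 kJ/kg
liquid 34.6→-44.1 °C: -184.16 kJ/kg
Δh = -179.76 + -360 + -184.16 = -723.92 kJ/kg
Q = ṁ·Δh = 195.4 kg/min × -723.92 kJ/kg = -141450 kJ/min
|Q| = 2357.6 kW = 8487.2 MJ/h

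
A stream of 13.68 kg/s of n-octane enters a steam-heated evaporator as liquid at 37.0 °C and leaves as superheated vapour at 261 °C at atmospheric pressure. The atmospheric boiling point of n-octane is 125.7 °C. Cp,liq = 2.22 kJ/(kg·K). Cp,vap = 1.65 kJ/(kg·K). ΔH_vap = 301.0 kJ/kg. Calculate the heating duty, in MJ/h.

Q = 35500 MJ/h

liquid 37.0→125.7 °C: 196.91 kJ/kg
vaporisation at 125.7 °C: 301 kJ/kg
vapour 125.7→261 °C: 223.25 kJ/kg
Δh = 196.91 + 301 + 223.25 = 721.16 kJ/kg
Q = ṁ·Δh = 13.68 kg/s × 721.16 kJ/kg = 9865.5 kJ/s
|Q| = 9865.5 kW = 35516 MJ/h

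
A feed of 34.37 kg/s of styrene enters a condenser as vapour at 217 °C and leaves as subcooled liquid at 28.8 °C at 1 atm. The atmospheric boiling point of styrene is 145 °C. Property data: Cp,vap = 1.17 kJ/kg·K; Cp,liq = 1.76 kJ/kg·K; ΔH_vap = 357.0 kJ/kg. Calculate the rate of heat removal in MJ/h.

vapour 217→145 °C: -84.24 kJ/kg
condensation at 145 °C: -357 kJ/kg
liquid 145→28.8 °C: -204.51 kJ/kg
Δh = -84.24 + -357 + -204.51 = -645.75 kJ/kg
Q = ṁ·Δh = 34.37 kg/s × -645.75 kJ/kg = -22194 kJ/s
|Q| = 22194 kW = 79900 MJ/h

Q_c = 79900 MJ/h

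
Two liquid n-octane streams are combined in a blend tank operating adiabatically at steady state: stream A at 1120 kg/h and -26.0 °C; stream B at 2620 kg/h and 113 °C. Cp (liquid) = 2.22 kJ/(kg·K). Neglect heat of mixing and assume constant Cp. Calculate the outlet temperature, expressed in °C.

Energy balance with Q = 0: Σ ṁᵢCp,ᵢ(T_out − Tᵢ) = 0
T_out = Σ ṁᵢCp,ᵢTᵢ / Σ ṁᵢCp,ᵢ
      = 592610 / 8302.8 = 71.374 °C

T_out = 71.4 °C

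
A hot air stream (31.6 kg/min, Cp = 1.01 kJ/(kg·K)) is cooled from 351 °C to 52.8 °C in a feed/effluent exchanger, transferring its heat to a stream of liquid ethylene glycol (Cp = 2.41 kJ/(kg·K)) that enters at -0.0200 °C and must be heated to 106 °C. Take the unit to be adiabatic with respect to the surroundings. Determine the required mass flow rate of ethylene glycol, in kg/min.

ṁ_c = 37.2 kg/min

Heat released by hot stream: Q = 31.6 × 1.01 × (351 − 52.8) = 9517.4 kJ/min
Energy balance on cold side (adiabatic exchanger): Q = ṁ_c·Cp_c·(T_c,out − T_c,in)
ṁ_c = 9517.4 / [2.41 × (106 − -0.0200)] = 37.249 kg/min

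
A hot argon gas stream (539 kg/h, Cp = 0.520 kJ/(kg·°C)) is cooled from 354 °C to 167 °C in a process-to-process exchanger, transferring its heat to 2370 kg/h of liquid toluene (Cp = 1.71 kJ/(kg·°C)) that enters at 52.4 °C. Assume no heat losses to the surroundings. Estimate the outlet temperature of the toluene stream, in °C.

T_c,out = 65.3 °C

Heat released by hot stream: Q = 539 × 0.520 × (354 − 167) = 52412 kJ/h
Energy balance on cold side (adiabatic exchanger): Q = ṁ_c·Cp_c·(T_c,out − T_c,in)
T_c,out = 52.4 + 52412/(2370 × 1.71) = 65.333 °C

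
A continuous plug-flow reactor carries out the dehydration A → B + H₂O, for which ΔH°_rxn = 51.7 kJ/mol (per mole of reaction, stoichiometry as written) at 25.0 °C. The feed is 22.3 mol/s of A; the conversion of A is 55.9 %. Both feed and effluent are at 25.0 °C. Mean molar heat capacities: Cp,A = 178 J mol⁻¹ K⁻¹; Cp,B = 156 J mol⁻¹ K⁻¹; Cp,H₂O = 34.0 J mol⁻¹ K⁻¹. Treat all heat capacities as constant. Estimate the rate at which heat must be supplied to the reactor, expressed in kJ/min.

Q_in = 38700 kJ/min

Extent of reaction ξ = 0.559 × 22.3 = 12.466 mol/s
Reaction term: ξ·ΔH°_rxn = 12.466 × 51.7 = 644.48 kJ/s
Q = ΔH = 644.48 kJ/s = 644.48 kW
Heat supplied = 38669 kJ/min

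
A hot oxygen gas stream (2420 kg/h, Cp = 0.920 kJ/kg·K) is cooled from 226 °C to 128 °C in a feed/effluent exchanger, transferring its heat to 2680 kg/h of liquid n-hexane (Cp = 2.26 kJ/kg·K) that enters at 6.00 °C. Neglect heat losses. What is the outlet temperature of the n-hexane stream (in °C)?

T_c,out = 42.0 °C

Heat released by hot stream: Q = 2420 × 0.920 × (226 − 128) = 218190 kJ/h
Energy balance on cold side (adiabatic exchanger): Q = ṁ_c·Cp_c·(T_c,out − T_c,in)
T_c,out = 6.00 + 218190/(2680 × 2.26) = 42.024 °C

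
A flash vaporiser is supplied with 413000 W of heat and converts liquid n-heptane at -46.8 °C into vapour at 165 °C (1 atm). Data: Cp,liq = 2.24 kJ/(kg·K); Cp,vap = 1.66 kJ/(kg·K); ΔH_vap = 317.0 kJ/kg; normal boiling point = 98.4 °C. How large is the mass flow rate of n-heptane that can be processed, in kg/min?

Δh = 2.24×(98.4−-46.8) + 317.0 + 1.66×(165−98.4) = 752.8 kJ/kg
Q = 413000 W = 413 kJ/s = 24780 kJ/min
ṁ = Q/Δh = 24780 / 752.8 = 32.917 kg/min

ṁ = 32.9 kg/min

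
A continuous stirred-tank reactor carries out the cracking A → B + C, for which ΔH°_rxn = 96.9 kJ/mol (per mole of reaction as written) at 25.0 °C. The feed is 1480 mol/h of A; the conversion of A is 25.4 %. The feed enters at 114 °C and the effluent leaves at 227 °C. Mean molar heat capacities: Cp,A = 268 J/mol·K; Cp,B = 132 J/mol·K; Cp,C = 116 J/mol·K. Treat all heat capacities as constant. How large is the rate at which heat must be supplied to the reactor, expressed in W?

Extent of reaction ξ = 0.254 × 1480 = 375.92 mol/h
Reaction term: ξ·ΔH°_rxn = 375.92 × 96.9 = 36427 kJ/h
Sensible, feed 114→25 °C: -35301 kJ/h
Outlet flows (mol/h): A 1104.1, B 375.92, C 375.92
Sensible, products 25→227 °C: 78603 kJ/h
Q = ΔH = 79728 kJ/h = 22.147 kW
Heat supplied = 22147 W

Q_in = 22100 W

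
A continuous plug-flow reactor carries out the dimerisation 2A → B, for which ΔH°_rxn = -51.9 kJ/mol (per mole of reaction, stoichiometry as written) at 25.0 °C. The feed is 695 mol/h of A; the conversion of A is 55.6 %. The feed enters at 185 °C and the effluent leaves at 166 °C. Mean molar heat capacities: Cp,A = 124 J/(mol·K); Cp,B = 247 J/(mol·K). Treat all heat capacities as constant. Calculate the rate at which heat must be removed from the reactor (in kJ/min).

Q_out = 195 kJ/min

Extent of reaction ξ = 0.556 × 695 / 2 = 193.21 mol/h
Reaction term: ξ·ΔH°_rxn = 193.21 × -51.9 = -10028 kJ/h
Sensible, feed 185→25 °C: -13789 kJ/h
Outlet flows (mol/h): A 308.58, B 193.21
Sensible, products 25→166 °C: 12124 kJ/h
Q = ΔH = -11692 kJ/h = -3.2479 kW
Heat removed = 194.87 kJ/min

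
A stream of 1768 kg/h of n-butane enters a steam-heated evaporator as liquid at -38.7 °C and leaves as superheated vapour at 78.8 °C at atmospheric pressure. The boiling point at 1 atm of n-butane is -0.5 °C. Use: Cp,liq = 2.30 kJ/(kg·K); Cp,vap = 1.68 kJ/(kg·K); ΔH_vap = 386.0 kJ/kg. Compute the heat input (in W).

Q = 298000 W

liquid -38.7→-0.5 °C: 87.86 kJ/kg
vaporisation at -0.5 °C: 386 kJ/kg
vapour -0.5→78.8 °C: 133.22 kJ/kg
Δh = 87.86 + 386 + 133.22 = 607.08 kJ/kg
Q = ṁ·Δh = 1768 kg/h × 607.08 kJ/kg = 1.0733e+06 kJ/h
|Q| = 298.15 kW = 298150 W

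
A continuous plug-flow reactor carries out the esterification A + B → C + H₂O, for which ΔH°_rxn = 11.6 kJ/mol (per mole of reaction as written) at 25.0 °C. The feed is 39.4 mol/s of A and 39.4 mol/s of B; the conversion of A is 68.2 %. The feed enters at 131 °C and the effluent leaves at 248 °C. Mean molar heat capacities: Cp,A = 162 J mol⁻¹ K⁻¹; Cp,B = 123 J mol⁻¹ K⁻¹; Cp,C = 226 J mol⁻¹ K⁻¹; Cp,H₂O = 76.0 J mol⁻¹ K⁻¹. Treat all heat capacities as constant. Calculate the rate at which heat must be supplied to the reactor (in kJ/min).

Extent of reaction ξ = 0.682 × 39.4 = 26.871 mol/s
Reaction term: ξ·ΔH°_rxn = 26.871 × 11.6 = 311.7 kJ/s
Sensible, feed 131→25 °C: -1190.3 kJ/s
Outlet flows (mol/s): A 12.529, B 12.529, C 26.871, H₂O 26.871
Sensible, products 25→248 °C: 2605.9 kJ/s
Q = ΔH = 1727.4 kJ/s = 1727.4 kW
Heat supplied = 103640 kJ/min

Q_in = 104000 kJ/min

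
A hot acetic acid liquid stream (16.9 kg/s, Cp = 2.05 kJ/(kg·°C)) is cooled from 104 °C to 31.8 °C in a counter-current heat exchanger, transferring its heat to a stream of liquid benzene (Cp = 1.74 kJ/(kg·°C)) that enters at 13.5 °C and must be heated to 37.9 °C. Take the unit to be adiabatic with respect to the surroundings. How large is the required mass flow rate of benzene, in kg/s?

ṁ_c = 58.9 kg/s

Heat released by hot stream: Q = 16.9 × 2.05 × (104 − 31.8) = 2501.4 kJ/s
Energy balance on cold side (adiabatic exchanger): Q = ṁ_c·Cp_c·(T_c,out − T_c,in)
ṁ_c = 2501.4 / [1.74 × (37.9 − 13.5)] = 58.917 kg/s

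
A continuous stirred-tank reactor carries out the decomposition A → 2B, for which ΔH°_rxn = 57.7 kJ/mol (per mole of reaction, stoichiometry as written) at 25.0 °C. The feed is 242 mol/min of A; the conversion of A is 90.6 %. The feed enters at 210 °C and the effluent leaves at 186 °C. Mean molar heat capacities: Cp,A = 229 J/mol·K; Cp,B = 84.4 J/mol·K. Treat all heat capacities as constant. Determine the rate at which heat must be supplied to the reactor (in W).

Extent of reaction ξ = 0.906 × 242 = 219.25 mol/min
Reaction term: ξ·ΔH°_rxn = 219.25 × 57.7 = 12651 kJ/min
Sensible, feed 210→25 °C: -10252 kJ/min
Outlet flows (mol/min): A 22.748, B 438.5
Sensible, products 25→186 °C: 6797.3 kJ/min
Q = ΔH = 9195.8 kJ/min = 153.26 kW
Heat supplied = 153260 W

Q_in = 153000 W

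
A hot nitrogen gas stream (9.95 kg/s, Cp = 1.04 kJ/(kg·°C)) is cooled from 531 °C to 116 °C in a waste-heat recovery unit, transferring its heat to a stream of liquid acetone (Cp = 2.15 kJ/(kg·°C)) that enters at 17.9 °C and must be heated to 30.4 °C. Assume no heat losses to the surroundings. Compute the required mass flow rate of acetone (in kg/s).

ṁ_c = 160 kg/s

Heat released by hot stream: Q = 9.95 × 1.04 × (531 − 116) = 4294.4 kJ/s
Energy balance on cold side (adiabatic exchanger): Q = ṁ_c·Cp_c·(T_c,out − T_c,in)
ṁ_c = 4294.4 / [2.15 × (30.4 − 17.9)] = 159.79 kg/s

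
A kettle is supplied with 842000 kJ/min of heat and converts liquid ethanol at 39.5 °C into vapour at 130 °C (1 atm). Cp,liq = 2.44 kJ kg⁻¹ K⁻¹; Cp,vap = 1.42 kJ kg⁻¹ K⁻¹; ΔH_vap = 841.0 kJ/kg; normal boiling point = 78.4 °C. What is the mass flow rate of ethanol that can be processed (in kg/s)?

ṁ = 13.9 kg/s

Δh = 2.44×(78.4−39.5) + 841.0 + 1.42×(130−78.4) = 1009.2 kJ/kg
Q = 842000 kJ/min = 14033 kJ/s = 14033 kJ/s
ṁ = Q/Δh = 14033 / 1009.2 = 13.906 kg/s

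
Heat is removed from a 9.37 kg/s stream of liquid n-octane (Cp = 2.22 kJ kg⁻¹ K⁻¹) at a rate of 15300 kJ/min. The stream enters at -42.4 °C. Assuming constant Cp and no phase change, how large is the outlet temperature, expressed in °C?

Q = 15300 kJ/min = 255 kJ/s
ΔT = Q/(ṁ·Cp) = 255/(9.37×2.22) = 12.259 K
T_out = -42.4 − 12.259 = -54.659 °C

T_out = -54.7 °C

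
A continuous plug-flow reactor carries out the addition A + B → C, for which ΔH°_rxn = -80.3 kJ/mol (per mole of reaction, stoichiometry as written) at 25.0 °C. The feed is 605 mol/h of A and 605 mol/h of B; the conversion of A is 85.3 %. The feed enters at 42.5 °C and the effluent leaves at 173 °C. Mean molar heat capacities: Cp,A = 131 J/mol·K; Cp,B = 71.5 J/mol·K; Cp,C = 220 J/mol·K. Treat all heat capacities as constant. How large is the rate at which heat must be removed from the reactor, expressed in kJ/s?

Q_out = 6.70 kJ/s

Extent of reaction ξ = 0.853 × 605 = 516.06 mol/h
Reaction term: ξ·ΔH°_rxn = 516.06 × -80.3 = -41440 kJ/h
Sensible, feed 42.5→25 °C: -2144 kJ/h
Outlet flows (mol/h): A 88.935, B 88.935, C 516.06
Sensible, products 25→173 °C: 19468 kJ/h
Q = ΔH = -24116 kJ/h = -6.6988 kW
Heat removed = 6.6988 kJ/s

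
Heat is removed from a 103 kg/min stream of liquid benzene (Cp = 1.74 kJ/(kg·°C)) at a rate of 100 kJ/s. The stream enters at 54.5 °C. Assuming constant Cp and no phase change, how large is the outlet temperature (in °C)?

Q = 100 kJ/s = 6000 kJ/min
ΔT = Q/(ṁ·Cp) = 6000/(103×1.74) = 33.478 K
T_out = 54.5 − 33.478 = 21.022 °C

T_out = 21.0 °C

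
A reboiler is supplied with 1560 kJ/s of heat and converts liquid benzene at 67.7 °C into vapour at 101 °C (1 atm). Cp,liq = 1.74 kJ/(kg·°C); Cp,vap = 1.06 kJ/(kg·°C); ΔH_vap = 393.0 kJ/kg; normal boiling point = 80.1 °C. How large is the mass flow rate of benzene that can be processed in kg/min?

Δh = 1.74×(80.1−67.7) + 393.0 + 1.06×(101−80.1) = 436.73 kJ/kg
Q = 1560 kJ/s = 1560 kJ/s = 93600 kJ/min
ṁ = Q/Δh = 93600 / 436.73 = 214.32 kg/min

ṁ = 214 kg/min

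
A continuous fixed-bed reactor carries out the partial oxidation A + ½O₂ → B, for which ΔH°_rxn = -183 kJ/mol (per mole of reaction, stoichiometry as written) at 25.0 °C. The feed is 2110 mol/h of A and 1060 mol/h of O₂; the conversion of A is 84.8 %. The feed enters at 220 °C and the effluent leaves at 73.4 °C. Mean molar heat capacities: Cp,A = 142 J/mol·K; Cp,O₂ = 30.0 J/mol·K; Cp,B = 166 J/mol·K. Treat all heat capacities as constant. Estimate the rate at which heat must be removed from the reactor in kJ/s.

Extent of reaction ξ = 0.848 × 2110 = 1789.3 mol/h
Reaction term: ξ·ΔH°_rxn = 1789.3 × -183 = -327440 kJ/h
Sensible, feed 220→25 °C: -64627 kJ/h
Outlet flows (mol/h): A 320.72, O₂ 165.36, B 1789.3
Sensible, products 25→73.4 °C: 16820 kJ/h
Q = ΔH = -375250 kJ/h = -104.23 kW
Heat removed = 104.23 kJ/s

Q_out = 104 kJ/s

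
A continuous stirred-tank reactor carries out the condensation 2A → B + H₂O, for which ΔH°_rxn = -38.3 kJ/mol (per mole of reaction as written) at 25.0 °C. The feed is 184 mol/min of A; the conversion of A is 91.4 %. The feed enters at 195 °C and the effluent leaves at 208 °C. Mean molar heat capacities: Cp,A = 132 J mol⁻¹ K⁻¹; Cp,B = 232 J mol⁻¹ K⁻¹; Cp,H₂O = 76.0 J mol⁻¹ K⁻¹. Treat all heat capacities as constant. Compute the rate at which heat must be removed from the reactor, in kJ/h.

Extent of reaction ξ = 0.914 × 184 / 2 = 84.088 mol/min
Reaction term: ξ·ΔH°_rxn = 84.088 × -38.3 = -3220.6 kJ/min
Sensible, feed 195→25 °C: -4129 kJ/min
Outlet flows (mol/min): A 15.824, B 84.088, H₂O 84.088
Sensible, products 25→208 °C: 5121.8 kJ/min
Q = ΔH = -2227.7 kJ/min = -37.129 kW
Heat removed = 133660 kJ/h

Q_out = 134000 kJ/h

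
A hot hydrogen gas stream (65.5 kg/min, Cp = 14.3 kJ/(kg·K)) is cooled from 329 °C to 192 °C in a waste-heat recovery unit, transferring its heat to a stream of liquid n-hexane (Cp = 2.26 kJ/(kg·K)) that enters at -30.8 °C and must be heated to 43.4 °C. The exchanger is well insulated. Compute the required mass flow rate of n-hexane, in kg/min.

Heat released by hot stream: Q = 65.5 × 14.3 × (329 − 192) = 128320 kJ/min
Energy balance on cold side (adiabatic exchanger): Q = ṁ_c·Cp_c·(T_c,out − T_c,in)
ṁ_c = 128320 / [2.26 × (43.4 − -30.8)] = 765.22 kg/min

ṁ_c = 765 kg/min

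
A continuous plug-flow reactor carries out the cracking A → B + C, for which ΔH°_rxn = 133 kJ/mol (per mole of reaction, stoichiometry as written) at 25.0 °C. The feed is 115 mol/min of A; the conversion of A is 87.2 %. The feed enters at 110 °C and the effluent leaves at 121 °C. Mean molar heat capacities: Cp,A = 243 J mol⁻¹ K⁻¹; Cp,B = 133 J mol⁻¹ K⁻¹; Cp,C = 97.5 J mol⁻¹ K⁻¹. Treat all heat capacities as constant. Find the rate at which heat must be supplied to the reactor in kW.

Extent of reaction ξ = 0.872 × 115 = 100.28 mol/min
Reaction term: ξ·ΔH°_rxn = 100.28 × 133 = 13337 kJ/min
Sensible, feed 110→25 °C: -2375.3 kJ/min
Outlet flows (mol/min): A 14.72, B 100.28, C 100.28
Sensible, products 25→121 °C: 2562.4 kJ/min
Q = ΔH = 13524 kJ/min = 225.4 kW
Heat supplied = 225.4 kW

Q_in = 225 kW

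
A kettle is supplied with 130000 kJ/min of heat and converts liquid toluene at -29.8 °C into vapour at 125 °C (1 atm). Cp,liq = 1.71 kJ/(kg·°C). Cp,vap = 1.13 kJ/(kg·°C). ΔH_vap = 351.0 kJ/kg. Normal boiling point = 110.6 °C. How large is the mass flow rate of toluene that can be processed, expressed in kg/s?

Δh = 1.71×(110.6−-29.8) + 351.0 + 1.13×(125−110.6) = 607.36 kJ/kg
Q = 130000 kJ/min = 2166.7 kJ/s = 2166.7 kJ/s
ṁ = Q/Δh = 2166.7 / 607.36 = 3.5674 kg/s

ṁ = 3.57 kg/s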